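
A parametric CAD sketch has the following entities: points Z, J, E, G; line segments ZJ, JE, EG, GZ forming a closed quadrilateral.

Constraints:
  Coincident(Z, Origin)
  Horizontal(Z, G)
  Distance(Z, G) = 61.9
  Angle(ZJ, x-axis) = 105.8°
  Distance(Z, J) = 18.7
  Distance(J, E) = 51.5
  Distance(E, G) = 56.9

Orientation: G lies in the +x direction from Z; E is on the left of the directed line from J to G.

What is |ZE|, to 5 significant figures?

61.249

Checks: |JE| = 51.50 ✓; |EG| = 56.90 ✓.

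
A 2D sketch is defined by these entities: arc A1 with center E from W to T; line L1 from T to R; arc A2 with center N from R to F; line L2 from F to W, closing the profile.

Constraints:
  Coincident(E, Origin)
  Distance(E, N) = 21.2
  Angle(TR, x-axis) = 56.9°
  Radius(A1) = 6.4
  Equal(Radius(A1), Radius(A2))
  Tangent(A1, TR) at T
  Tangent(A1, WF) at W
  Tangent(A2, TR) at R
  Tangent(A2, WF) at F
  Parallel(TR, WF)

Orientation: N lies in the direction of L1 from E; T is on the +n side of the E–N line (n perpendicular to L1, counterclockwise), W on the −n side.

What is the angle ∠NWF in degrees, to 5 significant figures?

16.798°

The slot axis is L1's direction at 56.9°, so u = (cos 56.9°, sin 56.9°) = (0.54610, 0.83772) and n = (−sin 56.9°, cos 56.9°) = (-0.83772, 0.54610). E is at the origin and N lies 21.2 along u from E, so N = 21.2·u = (11.577, 17.760). Tangency of A1 to both parallel lines with radius 6.4 puts T and W at E ± 6.4·n: T = (-5.3614, 3.4951), W = (5.3614, -3.4951). Equal radii place R and F the same way about N: R = N + 6.4·n = (6.2160, 21.255), F = N − 6.4·n = (16.939, 14.265). Then cos ∠NWF = WN·WF / (|WN||WF|), giving 16.798°.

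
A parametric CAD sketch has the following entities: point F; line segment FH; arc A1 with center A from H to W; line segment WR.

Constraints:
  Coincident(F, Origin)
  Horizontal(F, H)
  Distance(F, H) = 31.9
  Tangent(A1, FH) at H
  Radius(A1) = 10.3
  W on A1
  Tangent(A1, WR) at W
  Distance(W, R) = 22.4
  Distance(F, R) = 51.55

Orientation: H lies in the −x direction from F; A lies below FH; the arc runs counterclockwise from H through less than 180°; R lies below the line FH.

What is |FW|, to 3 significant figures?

43.7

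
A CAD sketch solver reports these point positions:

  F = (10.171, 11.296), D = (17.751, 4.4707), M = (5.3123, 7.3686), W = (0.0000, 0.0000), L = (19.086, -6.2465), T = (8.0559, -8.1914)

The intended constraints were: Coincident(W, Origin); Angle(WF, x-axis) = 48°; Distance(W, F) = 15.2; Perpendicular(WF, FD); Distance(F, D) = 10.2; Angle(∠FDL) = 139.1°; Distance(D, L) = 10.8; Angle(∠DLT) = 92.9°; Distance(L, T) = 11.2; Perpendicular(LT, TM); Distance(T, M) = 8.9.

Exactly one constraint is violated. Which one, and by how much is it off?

Distance(T, M) = 8.9 — off by 6.90.

W = (0.00, 0.00) ✓; WF at 48.00° ✓; |WF| = 15.20 ✓; ∠(WF, FD) = 90.00° ✓; |FD| = 10.20 ✓; ∠FDL = 139.1° ✓; |DL| = 10.80 ✓; ∠DLT = 92.90° ✓; |LT| = 11.20 ✓; ∠(LT, TM) = 90.00° ✓; |TM| = 15.80 ✗.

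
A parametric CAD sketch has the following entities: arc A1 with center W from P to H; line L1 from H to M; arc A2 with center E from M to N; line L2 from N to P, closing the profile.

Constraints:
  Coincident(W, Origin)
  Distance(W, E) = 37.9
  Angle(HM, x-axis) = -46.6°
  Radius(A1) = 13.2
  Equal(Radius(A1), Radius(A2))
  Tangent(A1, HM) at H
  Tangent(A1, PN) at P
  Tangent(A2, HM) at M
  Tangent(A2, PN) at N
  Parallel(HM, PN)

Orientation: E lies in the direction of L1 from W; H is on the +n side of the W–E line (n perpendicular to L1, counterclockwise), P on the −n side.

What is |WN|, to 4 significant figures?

40.13

The slot axis is L1's direction at -46.6°, so u = (cos -46.6°, sin -46.6°) = (0.6871, -0.7266) and n = (−sin -46.6°, cos -46.6°) = (0.7266, 0.6871). W is at the origin and E lies 37.9 along u from W, so E = 37.9·u = (26.04, -27.54). Tangency of A1 to both parallel lines with radius 13.2 puts H and P at W ± 13.2·n: H = (9.591, 9.070), P = (-9.591, -9.070). Equal radii place M and N the same way about E: M = E + 13.2·n = (35.63, -18.47), N = E − 13.2·n = (16.45, -36.61). Then |WN| = |N − W| = 40.13.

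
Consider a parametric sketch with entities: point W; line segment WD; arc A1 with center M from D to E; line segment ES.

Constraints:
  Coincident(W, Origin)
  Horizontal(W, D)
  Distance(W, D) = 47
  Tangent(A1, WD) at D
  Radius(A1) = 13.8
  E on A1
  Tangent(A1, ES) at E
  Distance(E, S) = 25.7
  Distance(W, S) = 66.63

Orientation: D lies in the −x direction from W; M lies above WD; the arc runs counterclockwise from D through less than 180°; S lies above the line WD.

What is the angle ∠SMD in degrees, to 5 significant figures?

171.77°

W is at the origin; WD is horizontal with |WD| = 47.0 and D on the −x side, so D = (-47.000, 0.0000). Tangency of A1 to WD means the radius MD is perpendicular to WD, so M = D + (0, 13.8) = (-47.000, 13.800). Since ME ⟂ ES (tangency), |MS| = √(13.8² + 25.7²) = 29.171 regardless of where E sits on A1. So S lies on both circle(W, 66.63) and circle(M, 29.171); the above-WD intersection is S = (-51.174, 42.671). E is the foot of the tangent from S: E = (-35.901, 22.001).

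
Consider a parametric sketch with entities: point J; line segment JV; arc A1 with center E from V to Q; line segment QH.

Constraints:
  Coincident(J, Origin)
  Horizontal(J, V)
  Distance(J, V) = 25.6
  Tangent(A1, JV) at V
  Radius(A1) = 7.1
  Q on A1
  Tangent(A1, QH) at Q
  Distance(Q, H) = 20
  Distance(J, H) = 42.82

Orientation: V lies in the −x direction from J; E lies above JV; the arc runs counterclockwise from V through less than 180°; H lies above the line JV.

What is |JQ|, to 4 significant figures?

23.40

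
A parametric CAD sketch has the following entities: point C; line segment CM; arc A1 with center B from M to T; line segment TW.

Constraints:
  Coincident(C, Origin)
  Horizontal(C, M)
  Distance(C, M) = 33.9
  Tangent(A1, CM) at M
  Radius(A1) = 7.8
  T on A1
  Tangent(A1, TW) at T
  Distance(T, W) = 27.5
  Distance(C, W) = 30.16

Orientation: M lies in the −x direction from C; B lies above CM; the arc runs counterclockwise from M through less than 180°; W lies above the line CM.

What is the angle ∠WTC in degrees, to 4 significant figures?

66.52°

Checks: ∠(BM, MC) = 90.00° ✓; |BT| = 7.800 ✓; ∠(BT, TW) = 90.00° ✓; |TW| = 27.50 ✓; |CW| = 30.16 ✓.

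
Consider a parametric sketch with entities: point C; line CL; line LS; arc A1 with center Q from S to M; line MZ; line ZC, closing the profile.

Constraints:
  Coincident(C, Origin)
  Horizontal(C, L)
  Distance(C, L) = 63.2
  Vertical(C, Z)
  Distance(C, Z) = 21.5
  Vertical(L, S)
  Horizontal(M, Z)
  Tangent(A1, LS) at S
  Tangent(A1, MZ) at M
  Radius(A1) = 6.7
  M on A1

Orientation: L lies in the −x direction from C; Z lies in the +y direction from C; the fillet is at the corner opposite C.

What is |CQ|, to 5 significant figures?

58.406

C is at the origin; CL is horizontal with |CL| = 63.2 and L on the −x side, so L = (-63.200, 0.0000). CZ is vertical with |CZ| = 21.5 and Z on the +y side, so Z = (0.0000, 21.500). The virtual corner opposite C is at (-63.200, 21.500). Tangency of A1 to LS means the radius QS is perpendicular to LS and the tangent condition forces QM to be normal to MZ, with radius 6.7, so the center Q sits 6.7 in from both sides at Q = (-56.500, 14.800). Then |CQ| = |Q − C| = 58.406.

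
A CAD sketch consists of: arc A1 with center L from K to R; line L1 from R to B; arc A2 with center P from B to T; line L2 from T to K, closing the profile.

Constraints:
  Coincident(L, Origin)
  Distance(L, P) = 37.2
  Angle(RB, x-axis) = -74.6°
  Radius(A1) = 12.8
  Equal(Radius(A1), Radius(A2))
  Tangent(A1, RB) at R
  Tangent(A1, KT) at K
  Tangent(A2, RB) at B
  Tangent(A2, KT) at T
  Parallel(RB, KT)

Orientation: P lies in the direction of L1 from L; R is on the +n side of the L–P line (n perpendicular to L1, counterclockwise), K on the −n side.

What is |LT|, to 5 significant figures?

39.341

Tangency of A1 to both parallel lines with radius 12.8 puts R and K at L ± 12.8·n: R = (12.340, 3.3991), K = (-12.340, -3.3991). Equal radii place B and T the same way about P: B = P + 12.8·n = (22.219, -32.465), T = P − 12.8·n = (-2.4617, -39.263). Then |LT| = |T − L| = 39.341.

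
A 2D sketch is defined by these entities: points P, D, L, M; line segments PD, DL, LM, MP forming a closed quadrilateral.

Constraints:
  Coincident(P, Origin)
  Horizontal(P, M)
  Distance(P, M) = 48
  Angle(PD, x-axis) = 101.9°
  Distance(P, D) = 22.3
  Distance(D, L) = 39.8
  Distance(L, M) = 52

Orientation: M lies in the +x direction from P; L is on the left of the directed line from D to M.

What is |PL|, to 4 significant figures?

53.90

P is at the origin; P and M share the same y with |PM| = 48.0 and M in +x, so M = (48.0, 0). PD runs at 101.9° with |PD| = 22.3, so D = (-4.598, 21.82). L is determined by |DL| = 39.8 and |LM| = 52.0 together: it lies at the intersection of circle(D, 39.8) and circle(M, 52.0). With |DM| = 56.94, the foot of the radical line on DM is 18.64 from D and the perpendicular offset is √(39.8² − 18.64²) = 35.17. Taking the left-of-DM solution: L = (26.09, 47.16).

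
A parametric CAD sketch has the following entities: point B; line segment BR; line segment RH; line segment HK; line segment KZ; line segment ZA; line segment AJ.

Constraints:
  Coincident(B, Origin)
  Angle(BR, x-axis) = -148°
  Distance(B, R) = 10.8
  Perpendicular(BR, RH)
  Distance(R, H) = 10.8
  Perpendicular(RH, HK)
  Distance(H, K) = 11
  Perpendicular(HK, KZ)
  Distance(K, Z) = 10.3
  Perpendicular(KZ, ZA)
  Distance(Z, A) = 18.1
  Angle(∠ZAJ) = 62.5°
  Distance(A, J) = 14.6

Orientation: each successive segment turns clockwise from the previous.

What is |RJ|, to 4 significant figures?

13.46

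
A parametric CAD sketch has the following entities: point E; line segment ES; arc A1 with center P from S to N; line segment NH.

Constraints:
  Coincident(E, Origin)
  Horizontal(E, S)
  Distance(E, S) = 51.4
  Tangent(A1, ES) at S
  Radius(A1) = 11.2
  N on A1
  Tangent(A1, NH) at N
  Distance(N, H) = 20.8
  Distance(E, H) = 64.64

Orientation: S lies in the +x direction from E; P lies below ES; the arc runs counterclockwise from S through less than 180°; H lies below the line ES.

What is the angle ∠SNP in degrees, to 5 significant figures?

26.962°

E is at the origin; ES is horizontal with |ES| = 51.4 and S on the +x side, so S = (51.400, 0.0000). Since A1 is tangent to ES there, PS ⟂ ES, so P = S + (0, -11.2) = (51.400, -11.200). Since PN ⟂ NH (tangency), |PH| = √(11.2² + 20.8²) = 23.624 regardless of where N sits on A1. So H lies on both circle(E, 64.64) and circle(P, 23.624); the below-ES intersection is H = (54.596, -34.607). N is the foot of the tangent from H: N = (42.348, -17.795).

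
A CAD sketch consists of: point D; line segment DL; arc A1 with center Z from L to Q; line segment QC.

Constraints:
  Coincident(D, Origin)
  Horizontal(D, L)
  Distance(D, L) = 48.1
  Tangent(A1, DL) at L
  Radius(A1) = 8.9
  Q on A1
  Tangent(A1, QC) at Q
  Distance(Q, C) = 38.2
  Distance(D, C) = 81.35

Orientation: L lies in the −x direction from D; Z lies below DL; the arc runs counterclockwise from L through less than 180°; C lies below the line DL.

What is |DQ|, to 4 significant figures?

56.71

Checks: D = (0.00, 0.00) ✓; |ZQ| = 8.900 ✓; ∠(ZQ, QC) = 90.00° ✓; |QC| = 38.20 ✓; |DC| = 81.35 ✓.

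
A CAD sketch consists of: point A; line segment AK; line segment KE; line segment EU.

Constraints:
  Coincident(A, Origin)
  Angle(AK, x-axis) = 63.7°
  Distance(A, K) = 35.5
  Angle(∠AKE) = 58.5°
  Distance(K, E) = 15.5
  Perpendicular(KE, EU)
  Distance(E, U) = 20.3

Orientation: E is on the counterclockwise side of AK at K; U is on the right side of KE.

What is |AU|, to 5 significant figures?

50.661

A is at the origin; AK runs at 63.7° with length 35.5, so K = 35.5·(cos 63.7°, sin 63.7°) = (15.729, 31.825). ∠AKE = 58.5°, so KE runs at 63.7° + (180° − 58.5°) = 185.20° from the x-axis; with |KE| = 15.5, E = K + 15.5·(cos 185.20°, sin 185.20°) = (0.29282, 30.420). KE ⟂ EU; with |EU| = 20.3 on the right of KE, U = E + 20.3·(-0.090633, 0.99588) = (-1.5470, 50.637). Then |AU| = |U − A| = 50.661.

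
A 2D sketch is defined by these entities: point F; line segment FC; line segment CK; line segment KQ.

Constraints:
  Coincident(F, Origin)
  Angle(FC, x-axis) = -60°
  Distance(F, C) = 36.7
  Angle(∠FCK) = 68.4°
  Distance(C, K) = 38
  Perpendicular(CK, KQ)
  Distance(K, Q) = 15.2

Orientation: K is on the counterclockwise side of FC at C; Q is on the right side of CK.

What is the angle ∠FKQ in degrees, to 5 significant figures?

144.33°

∠FCK = 68.4°, so CK runs at -60.0° + (180° − 68.4°) = 51.600° from the x-axis; with |CK| = 38.0, K = C + 38.0·(cos 51.600°, sin 51.600°) = (41.954, -2.0028). CK is perpendicular to KQ; with |KQ| = 15.2 on the right of CK, Q = K + 15.2·(0.78369, -0.62115) = (53.866, -11.444). Then cos ∠FKQ = KF·KQ / (|KF||KQ|), giving 144.33°.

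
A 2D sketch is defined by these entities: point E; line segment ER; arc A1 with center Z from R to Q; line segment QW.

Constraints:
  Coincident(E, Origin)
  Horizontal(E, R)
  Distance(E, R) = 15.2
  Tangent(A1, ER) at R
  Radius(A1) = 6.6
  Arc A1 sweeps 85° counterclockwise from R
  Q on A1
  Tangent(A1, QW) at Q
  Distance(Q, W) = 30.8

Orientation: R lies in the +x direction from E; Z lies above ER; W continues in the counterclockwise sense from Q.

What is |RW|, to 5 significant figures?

37.857

E is at the origin; E and R share the same y with |ER| = 15.2 and R on the +x side, so R = (15.200, 0.0000). A1 meets ER tangentially, so ZR is at right angles to ER, so Z = R + (0, 6.6) = (15.200, 6.6000). On A1, R sits at bearing -90° from Z; an 85° counterclockwise sweep puts Q at bearing -5°, so Q = Z + 6.6·(cos -5°, sin -5°) = (21.775, 6.0248). A1 meets QW tangentially, so ZQ is at right angles to QW, so QW runs along (−sin -5°, cos -5°); with |QW| = 30.8, W = (24.459, 36.708). Then |RW| = |W − R| = 37.857.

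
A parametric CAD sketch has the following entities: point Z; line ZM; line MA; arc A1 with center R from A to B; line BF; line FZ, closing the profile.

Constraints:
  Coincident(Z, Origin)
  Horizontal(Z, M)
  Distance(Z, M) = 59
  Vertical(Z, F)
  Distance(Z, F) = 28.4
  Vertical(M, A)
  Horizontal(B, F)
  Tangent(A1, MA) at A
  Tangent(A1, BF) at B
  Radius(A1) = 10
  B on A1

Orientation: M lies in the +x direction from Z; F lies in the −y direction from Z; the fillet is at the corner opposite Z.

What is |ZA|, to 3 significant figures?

61.8

Z is at the origin; ZM is horizontal with |ZM| = 59.0 and M on the +x side, so M = (59.0, 0.00). ZF is vertical with |ZF| = 28.4 and F on the −y side, so F = (0.00, -28.4). The virtual corner opposite Z is at (59.0, -28.4). A1 meets MA tangentially, so RA is at right angles to MA and the tangent condition forces RB to be normal to BF, with radius 10.0, so the center R sits 10.0 in from both sides at R = (49.0, -18.4). That places the tangent points at A = (59.0, -18.4) on MA and B = (49.0, -28.4) on BF. Then |ZA| = |A − Z| = 61.8.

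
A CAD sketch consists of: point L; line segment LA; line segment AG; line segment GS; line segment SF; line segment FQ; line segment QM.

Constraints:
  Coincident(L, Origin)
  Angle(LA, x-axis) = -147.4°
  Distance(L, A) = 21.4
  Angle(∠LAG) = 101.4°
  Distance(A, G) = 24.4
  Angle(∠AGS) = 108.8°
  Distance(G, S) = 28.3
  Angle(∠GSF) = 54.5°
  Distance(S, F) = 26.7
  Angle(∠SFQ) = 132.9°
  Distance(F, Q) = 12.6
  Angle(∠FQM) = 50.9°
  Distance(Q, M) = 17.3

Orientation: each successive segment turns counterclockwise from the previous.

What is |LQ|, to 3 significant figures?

14.7

L is at the origin; LA runs at -147.4° with length 21.4, so A = (-18.0, -11.5). ∠LAG = 101.4° gives AG at -68.8° from the x-axis; with |AG| = 24.4, G = (-9.20, -34.3). ∠AGS = 108.8° gives GS at 2.40° from the x-axis; with |GS| = 28.3, S = (19.1, -33.1). ∠GSF = 54.5° gives SF at 128° from the x-axis; with |SF| = 26.7, F = (2.67, -12.0). ∠SFQ = 132.9° gives FQ at 175° from the x-axis; with |FQ| = 12.6, Q = (-9.88, -10.9). Then |LQ| = |Q − L| = 14.7.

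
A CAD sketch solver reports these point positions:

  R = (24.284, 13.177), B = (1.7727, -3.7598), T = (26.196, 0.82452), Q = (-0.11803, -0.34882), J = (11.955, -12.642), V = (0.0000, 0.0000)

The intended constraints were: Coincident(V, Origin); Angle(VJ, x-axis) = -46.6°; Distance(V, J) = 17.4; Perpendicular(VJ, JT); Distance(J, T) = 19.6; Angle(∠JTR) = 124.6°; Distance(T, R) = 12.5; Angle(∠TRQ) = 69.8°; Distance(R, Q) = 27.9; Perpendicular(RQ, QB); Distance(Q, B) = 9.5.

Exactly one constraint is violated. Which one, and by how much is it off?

Distance(Q, B) = 9.5 — off by 5.60.

V = (0.00, 0.00) ✓; VJ at -46.60° ✓; |VJ| = 17.40 ✓; ∠(VJ, JT) = 90.00° ✓; |JT| = 19.60 ✓; ∠JTR = 124.6° ✓; |TR| = 12.50 ✓; ∠TRQ = 69.80° ✓; |RQ| = 27.90 ✓; ∠(RQ, QB) = 90.00° ✓; |QB| = 3.900 ✗.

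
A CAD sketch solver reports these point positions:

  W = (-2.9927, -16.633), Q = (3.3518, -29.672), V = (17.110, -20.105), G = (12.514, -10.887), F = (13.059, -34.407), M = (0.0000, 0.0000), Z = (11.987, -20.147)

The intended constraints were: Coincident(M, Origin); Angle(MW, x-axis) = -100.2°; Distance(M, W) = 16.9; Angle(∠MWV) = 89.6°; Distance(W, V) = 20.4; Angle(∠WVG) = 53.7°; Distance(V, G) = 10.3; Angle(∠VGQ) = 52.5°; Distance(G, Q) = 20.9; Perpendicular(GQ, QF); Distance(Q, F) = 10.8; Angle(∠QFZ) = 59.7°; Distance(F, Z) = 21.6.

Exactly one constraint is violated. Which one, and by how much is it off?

Distance(F, Z) = 21.6 — off by 7.30.

M = (0.00, 0.00) ✓; MW at -100.2° ✓; |MW| = 16.90 ✓; ∠MWV = 89.60° ✓; |WV| = 20.40 ✓; ∠WVG = 53.70° ✓; |VG| = 10.30 ✓; ∠VGQ = 52.50° ✓; |GQ| = 20.90 ✓; ∠(GQ, QF) = 90.00° ✓; |QF| = 10.80 ✓; ∠QFZ = 59.70° ✓; |FZ| = 14.30 ✗.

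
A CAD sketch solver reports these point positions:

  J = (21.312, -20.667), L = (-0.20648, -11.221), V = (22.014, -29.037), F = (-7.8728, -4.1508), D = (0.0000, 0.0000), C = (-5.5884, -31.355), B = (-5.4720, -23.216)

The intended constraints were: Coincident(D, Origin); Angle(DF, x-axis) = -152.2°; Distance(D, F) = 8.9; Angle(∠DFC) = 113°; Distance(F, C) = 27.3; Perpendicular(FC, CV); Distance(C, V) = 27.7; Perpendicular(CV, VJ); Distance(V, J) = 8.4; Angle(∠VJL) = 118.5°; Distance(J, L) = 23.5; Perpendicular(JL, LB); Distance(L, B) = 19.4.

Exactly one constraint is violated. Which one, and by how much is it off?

Distance(L, B) = 19.4 — off by 6.30.

D = (0.00, 0.00) ✓; DF at -152.2° ✓; |DF| = 8.900 ✓; ∠DFC = 113.0° ✓; |FC| = 27.30 ✓; ∠(FC, CV) = 90.00° ✓; |CV| = 27.70 ✓; ∠(CV, VJ) = 89.99° ✓; |VJ| = 8.399 ✓; ∠VJL = 118.5° ✓; |JL| = 23.50 ✓; ∠(JL, LB) = 90.00° ✓; |LB| = 13.10 ✗.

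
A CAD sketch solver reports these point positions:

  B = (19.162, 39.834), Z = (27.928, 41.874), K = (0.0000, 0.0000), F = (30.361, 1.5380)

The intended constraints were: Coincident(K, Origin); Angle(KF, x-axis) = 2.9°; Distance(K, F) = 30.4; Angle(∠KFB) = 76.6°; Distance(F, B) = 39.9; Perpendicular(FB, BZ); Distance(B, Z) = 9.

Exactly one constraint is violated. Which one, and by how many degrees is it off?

Perpendicular(FB, BZ) — off by 3.20°.

K = (0.00, 0.00) ✓; KF at 2.900° ✓; |KF| = 30.40 ✓; ∠KFB = 76.60° ✓; |FB| = 39.90 ✓; ∠(FB, BZ) = 93.20° ✗; |BZ| = 9.000 ✓.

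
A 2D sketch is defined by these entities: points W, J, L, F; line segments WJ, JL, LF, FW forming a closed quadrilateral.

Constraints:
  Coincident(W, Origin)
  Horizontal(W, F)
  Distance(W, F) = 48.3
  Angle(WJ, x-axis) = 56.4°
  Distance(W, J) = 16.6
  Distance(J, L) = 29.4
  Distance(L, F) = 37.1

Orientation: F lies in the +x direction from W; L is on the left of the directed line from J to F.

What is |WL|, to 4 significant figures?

45.61

W is at the origin; WF is horizontal with |WF| = 48.3 and F in +x, so F = (48.3, 0). WJ runs at 56.4° with |WJ| = 16.6, so J = (9.186, 13.83). L is determined by |JL| = 29.4 and |LF| = 37.1 together: it lies at the intersection of circle(J, 29.4) and circle(F, 37.1). With |JF| = 41.49, the foot of the radical line on JF is 14.57 from J and the perpendicular offset is √(29.4² − 14.57²) = 25.53. Taking the left-of-JF solution: L = (31.43, 33.05).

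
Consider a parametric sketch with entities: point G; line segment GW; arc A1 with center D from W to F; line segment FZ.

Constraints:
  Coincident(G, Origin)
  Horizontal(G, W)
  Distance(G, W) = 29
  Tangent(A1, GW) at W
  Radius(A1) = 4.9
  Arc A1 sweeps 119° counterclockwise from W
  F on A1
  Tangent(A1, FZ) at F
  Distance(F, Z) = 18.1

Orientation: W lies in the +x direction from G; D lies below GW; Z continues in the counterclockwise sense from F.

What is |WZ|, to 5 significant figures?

23.538

G is at the origin; GW is horizontal with |GW| = 29.0 and W on the +x side, so W = (29.000, 0.0000). A1 meets GW tangentially, so DW is at right angles to GW, so D = W + (0, -4.9) = (29.000, -4.9000). On A1, W sits at bearing 90° from D; a 119° counterclockwise sweep puts F at bearing 209°, so F = D + 4.9·(cos 209°, sin 209°) = (24.714, -7.2756). Since A1 is tangent to FZ there, DF ⟂ FZ, so FZ runs along (−sin 209°, cos 209°); with |FZ| = 18.1, Z = (33.489, -23.106). Then |WZ| = |Z − W| = 23.538.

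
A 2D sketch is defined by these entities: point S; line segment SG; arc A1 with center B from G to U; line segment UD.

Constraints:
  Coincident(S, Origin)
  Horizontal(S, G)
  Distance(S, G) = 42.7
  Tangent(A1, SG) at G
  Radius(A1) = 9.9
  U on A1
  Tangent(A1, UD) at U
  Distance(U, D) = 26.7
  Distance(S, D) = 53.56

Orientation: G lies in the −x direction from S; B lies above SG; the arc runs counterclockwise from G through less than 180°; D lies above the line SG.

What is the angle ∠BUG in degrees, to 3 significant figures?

39.8°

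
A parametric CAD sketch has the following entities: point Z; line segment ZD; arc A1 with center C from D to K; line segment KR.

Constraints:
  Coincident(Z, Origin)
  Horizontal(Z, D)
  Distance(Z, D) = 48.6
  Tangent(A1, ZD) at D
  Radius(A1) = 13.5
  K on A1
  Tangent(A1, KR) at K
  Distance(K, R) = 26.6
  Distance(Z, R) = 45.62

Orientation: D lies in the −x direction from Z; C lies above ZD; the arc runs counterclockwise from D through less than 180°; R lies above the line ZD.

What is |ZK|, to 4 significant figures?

36.94

Checks: |CD| = 13.50 ✓; |CK| = 13.50 ✓; ∠(CK, KR) = 90.00° ✓; |KR| = 26.60 ✓; |ZR| = 45.62 ✓.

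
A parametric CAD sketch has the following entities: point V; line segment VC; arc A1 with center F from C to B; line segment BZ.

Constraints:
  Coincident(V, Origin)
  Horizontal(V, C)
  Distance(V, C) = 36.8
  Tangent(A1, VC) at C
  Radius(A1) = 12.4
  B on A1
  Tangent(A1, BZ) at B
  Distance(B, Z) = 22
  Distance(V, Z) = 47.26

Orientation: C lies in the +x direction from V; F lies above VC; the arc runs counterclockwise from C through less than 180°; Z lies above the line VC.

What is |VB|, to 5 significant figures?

50.210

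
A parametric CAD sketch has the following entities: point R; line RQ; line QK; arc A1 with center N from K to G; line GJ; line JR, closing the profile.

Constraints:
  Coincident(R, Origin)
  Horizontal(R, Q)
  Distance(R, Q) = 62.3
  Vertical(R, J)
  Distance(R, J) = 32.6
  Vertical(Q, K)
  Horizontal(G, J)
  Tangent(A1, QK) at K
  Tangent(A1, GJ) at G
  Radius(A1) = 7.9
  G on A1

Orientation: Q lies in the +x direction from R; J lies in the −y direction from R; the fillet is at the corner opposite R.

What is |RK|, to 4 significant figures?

67.02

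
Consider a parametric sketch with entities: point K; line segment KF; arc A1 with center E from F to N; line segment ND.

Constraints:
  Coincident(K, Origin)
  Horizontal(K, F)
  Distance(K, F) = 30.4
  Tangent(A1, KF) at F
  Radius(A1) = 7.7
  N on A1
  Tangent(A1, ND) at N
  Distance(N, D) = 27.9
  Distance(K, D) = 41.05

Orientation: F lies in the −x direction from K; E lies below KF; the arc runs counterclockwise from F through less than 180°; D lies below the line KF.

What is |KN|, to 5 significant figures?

38.695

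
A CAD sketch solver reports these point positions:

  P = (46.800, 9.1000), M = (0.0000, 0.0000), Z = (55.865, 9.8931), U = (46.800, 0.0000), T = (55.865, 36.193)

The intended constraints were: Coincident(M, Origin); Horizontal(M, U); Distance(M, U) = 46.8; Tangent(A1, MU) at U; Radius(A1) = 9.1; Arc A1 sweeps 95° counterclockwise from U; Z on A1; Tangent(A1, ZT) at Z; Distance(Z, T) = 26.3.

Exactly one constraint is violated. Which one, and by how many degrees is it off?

Tangent(A1, ZT) at Z — off by 5.00°.

M = (0.00, 0.00) ✓; M.y = 0.00, U.y = 0.00 ✓; |MU| = 46.80 ✓; ∠(PU, UM) = 90.00° ✓; |PU| = 9.100 ✓; bearing(P→Z) − bearing(P→U) = 95.00° ✓; |PZ| = 9.100 ✓; ∠(PZ, ZT) = 95.00° ✗; |ZT| = 26.30 ✓.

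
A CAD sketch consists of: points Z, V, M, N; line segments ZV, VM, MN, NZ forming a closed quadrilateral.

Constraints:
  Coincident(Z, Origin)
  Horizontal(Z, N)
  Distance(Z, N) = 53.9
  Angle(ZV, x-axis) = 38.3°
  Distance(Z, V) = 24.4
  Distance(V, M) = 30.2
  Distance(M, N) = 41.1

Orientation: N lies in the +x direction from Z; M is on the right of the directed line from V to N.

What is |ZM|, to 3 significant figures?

21.5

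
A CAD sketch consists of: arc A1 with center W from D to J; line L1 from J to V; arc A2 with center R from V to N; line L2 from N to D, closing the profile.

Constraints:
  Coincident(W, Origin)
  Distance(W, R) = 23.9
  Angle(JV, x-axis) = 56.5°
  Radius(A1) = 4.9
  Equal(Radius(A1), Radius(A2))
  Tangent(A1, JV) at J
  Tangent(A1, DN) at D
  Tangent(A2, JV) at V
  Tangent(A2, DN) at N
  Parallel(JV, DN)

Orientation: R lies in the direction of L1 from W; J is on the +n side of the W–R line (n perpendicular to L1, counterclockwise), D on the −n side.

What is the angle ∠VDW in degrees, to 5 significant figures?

67.704°

Tangency of A1 to both parallel lines with radius 4.9 puts J and D at W ± 4.9·n: J = (-4.0860, 2.7045), D = (4.0860, -2.7045). Equal radii place V and N the same way about R: V = R + 4.9·n = (9.1053, 22.634), N = R − 4.9·n = (17.277, 17.225). Then cos ∠VDW = DV·DW / (|DV||DW|), giving 67.704°.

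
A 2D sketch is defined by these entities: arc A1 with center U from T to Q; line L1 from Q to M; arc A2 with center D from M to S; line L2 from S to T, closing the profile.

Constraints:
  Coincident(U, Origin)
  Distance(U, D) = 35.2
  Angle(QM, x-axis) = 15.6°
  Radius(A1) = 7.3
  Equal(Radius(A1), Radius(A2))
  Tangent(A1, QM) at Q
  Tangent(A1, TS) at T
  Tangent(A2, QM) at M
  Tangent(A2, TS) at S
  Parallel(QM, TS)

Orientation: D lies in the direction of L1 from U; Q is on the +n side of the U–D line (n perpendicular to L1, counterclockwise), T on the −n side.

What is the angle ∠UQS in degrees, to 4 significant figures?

67.47°

Tangency of A1 to both parallel lines with radius 7.3 puts Q and T at U ± 7.3·n: Q = (-1.963, 7.031), T = (1.963, -7.031). Equal radii place M and S the same way about D: M = D + 7.3·n = (31.94, 16.50), S = D − 7.3·n = (35.87, 2.435). Then cos ∠UQS = QU·QS / (|QU||QS|), giving 67.47°.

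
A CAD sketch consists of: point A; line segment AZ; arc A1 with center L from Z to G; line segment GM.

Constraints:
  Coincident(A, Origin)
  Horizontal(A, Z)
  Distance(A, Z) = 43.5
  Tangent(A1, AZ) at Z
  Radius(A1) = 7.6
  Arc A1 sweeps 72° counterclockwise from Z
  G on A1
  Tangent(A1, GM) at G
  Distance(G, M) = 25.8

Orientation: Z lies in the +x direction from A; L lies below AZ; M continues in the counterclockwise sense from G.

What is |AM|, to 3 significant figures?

41.1

On A1, Z sits at bearing 90° from L; a 72° counterclockwise sweep puts G at bearing 162°, so G = L + 7.6·(cos 162°, sin 162°) = (36.3, -5.25). Tangency of A1 to GM means the radius LG is perpendicular to GM, so GM runs along (−sin 162°, cos 162°); with |GM| = 25.8, M = (28.3, -29.8). Then |AM| = |M − A| = 41.1.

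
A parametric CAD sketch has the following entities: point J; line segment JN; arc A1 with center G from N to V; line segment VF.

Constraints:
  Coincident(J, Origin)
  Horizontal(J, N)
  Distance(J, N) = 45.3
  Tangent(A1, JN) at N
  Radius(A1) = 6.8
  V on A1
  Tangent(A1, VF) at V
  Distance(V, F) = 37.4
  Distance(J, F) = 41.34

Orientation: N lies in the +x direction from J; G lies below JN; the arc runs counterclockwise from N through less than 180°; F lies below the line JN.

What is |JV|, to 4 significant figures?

39.56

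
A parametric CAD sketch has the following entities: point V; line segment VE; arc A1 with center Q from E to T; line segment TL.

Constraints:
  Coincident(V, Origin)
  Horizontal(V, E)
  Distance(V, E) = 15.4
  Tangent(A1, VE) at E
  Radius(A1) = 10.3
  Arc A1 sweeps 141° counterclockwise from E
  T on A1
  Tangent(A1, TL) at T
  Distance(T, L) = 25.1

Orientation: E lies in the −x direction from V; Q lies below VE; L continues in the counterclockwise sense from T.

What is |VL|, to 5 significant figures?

34.183

V is at the origin; VE is horizontal with |VE| = 15.4 and E on the −x side, so E = (-15.400, 0.0000). Tangency of A1 to VE means the radius QE is perpendicular to VE, so Q = E + (0, -10.3) = (-15.400, -10.300). On A1, E sits at bearing 90° from Q; a 141° counterclockwise sweep puts T at bearing 231°, so T = Q + 10.3·(cos 231°, sin 231°) = (-21.882, -18.305). A1 meets TL tangentially, so QT is at right angles to TL, so TL runs along (−sin 231°, cos 231°); with |TL| = 25.1, L = (-2.3756, -34.101). Then |VL| = |L − V| = 34.183.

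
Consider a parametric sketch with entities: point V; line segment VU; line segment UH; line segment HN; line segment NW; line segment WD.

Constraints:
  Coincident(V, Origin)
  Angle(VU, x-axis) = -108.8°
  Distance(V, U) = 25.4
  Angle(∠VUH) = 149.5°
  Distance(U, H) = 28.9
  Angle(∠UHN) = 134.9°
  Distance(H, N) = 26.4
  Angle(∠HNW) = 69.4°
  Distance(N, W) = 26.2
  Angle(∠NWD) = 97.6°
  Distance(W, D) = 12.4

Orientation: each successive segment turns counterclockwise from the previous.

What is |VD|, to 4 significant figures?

39.46

V is at the origin; VU runs at -108.8° with length 25.4, so U = (-8.186, -24.04). ∠VUH = 149.5° gives UH at -78.30° from the x-axis; with |UH| = 28.9, H = (-2.325, -52.34). ∠UHN = 134.9° gives HN at -33.20° from the x-axis; with |HN| = 26.4, N = (19.77, -66.80). ∠HNW = 69.4° gives NW at 77.40° from the x-axis; with |NW| = 26.2, W = (25.48, -41.23). ∠NWD = 97.6° gives WD at 159.8° from the x-axis; with |WD| = 12.4, D = (13.84, -36.95). Then |VD| = |D − V| = 39.46.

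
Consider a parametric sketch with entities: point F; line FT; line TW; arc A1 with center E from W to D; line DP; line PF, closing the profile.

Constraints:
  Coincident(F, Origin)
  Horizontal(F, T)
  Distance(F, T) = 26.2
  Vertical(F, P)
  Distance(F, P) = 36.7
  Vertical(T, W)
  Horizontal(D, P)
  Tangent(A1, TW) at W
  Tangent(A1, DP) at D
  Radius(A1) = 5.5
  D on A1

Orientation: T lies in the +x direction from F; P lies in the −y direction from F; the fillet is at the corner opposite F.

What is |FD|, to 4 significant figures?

42.14

The virtual corner opposite F is at (26.20, -36.70). Since A1 is tangent to TW there, EW ⟂ TW and A1 meets DP tangentially, so ED is at right angles to DP, with radius 5.5, so the center E sits 5.5 in from both sides at E = (20.70, -31.20). That places the tangent points at W = (26.20, -31.20) on TW and D = (20.70, -36.70) on DP. Then |FD| = |D − F| = 42.14.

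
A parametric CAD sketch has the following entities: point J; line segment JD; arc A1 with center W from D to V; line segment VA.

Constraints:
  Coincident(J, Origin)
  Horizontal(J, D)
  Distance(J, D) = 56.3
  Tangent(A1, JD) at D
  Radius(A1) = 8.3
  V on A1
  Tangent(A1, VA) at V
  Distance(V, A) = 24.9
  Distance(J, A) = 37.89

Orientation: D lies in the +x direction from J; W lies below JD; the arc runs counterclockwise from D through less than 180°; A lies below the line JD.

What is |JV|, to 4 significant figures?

50.64

Checks: ∠(WD, DJ) = 90.00° ✓; |WD| = 8.300 ✓; |WV| = 8.300 ✓; ∠(WV, VA) = 90.00° ✓; |VA| = 24.90 ✓; |JA| = 37.89 ✓.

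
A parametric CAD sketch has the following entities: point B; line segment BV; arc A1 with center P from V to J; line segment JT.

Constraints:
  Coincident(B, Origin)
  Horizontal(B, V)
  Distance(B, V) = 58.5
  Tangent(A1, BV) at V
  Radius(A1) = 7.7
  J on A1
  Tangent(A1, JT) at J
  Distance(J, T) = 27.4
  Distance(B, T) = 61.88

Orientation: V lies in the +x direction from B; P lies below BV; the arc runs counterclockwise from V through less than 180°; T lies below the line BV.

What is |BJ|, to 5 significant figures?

51.386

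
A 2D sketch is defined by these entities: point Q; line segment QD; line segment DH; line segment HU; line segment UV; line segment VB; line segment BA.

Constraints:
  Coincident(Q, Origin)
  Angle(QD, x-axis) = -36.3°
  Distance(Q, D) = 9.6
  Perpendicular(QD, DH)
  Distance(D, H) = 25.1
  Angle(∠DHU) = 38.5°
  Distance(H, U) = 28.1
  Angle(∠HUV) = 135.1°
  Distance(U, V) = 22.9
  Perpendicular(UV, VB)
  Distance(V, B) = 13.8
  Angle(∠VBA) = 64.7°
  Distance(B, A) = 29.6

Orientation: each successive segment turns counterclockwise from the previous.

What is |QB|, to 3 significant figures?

20.0

Q is at the origin; QD runs at -36.3° with length 9.6, so D = (7.74, -5.68). QD ⟂ DH, so DH runs at 53.7°; with |DH| = 25.1, H = (22.6, 14.5). ∠DHU = 38.5° gives HU at -165° from the x-axis; with |HU| = 28.1, U = (-4.52, 7.18). ∠HUV = 135.1° gives UV at -120° from the x-axis; with |UV| = 22.9, V = (-15.9, -12.7). The perpendicularity gives VB at right angles to UV, so VB runs at -29.9°; with |VB| = 13.8, B = (-3.97, -19.6). Then |QB| = |B − Q| = 20.0.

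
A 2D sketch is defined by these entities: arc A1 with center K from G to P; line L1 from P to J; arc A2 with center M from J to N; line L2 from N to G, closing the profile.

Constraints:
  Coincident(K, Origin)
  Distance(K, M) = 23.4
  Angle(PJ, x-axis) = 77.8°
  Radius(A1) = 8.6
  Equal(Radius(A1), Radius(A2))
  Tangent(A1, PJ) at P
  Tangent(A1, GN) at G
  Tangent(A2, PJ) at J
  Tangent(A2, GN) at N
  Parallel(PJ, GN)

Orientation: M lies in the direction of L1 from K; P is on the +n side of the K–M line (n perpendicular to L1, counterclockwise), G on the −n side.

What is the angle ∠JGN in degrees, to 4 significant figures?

36.32°

The slot axis is L1's direction at 77.8°, so u = (cos 77.8°, sin 77.8°) = (0.2113, 0.9774) and n = (−sin 77.8°, cos 77.8°) = (-0.9774, 0.2113). K is at the origin and M lies 23.4 along u from K, so M = 23.4·u = (4.945, 22.87). Tangency of A1 to both parallel lines with radius 8.6 puts P and G at K ± 8.6·n: P = (-8.406, 1.817), G = (8.406, -1.817). Equal radii place J and N the same way about M: J = M + 8.6·n = (-3.461, 24.69), N = M − 8.6·n = (13.35, 21.05). Then cos ∠JGN = GJ·GN / (|GJ||GN|), giving 36.32°.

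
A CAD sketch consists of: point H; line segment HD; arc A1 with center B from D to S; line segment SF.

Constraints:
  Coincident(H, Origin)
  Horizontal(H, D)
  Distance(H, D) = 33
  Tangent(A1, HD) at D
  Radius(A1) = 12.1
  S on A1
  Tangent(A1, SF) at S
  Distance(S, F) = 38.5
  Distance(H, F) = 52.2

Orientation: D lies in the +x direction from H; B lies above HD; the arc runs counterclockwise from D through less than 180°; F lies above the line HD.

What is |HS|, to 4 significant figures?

46.69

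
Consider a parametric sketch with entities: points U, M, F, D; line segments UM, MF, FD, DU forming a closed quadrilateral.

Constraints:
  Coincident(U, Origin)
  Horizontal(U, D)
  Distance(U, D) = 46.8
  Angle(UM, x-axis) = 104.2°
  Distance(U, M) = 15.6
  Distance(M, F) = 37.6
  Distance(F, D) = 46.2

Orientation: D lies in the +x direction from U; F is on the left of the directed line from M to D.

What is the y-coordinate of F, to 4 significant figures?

40.26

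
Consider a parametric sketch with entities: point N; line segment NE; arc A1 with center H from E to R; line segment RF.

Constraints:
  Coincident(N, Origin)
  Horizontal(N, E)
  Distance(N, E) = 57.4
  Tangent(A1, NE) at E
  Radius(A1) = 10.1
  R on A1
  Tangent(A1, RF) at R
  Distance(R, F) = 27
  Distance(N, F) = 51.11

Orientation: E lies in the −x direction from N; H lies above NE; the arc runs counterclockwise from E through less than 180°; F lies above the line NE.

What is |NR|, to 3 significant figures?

48.3

N is at the origin; NE is horizontal with |NE| = 57.4 and E on the −x side, so E = (-57.4, 0.00). The tangent condition forces HE to be normal to NE, so H = E + (0, 10.1) = (-57.4, 10.1). Since HR ⟂ RF (tangency), |HF| = √(10.1² + 27.0²) = 28.8 regardless of where R sits on A1. So F lies on both circle(N, 51.11) and circle(H, 28.8); the above-NE intersection is F = (-39.4, 32.6). R is the foot of the tangent from F: R = (-47.8, 6.94).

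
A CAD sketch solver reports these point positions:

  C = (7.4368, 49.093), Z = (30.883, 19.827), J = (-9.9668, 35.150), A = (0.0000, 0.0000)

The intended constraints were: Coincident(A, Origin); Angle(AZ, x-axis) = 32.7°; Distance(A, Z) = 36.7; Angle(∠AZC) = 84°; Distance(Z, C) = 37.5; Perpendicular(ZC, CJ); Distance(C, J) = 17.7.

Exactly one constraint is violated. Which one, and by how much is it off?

Distance(C, J) = 17.7 — off by 4.60.

A = (0.00, 0.00) ✓; AZ at 32.70° ✓; |AZ| = 36.70 ✓; ∠AZC = 84.00° ✓; |ZC| = 37.50 ✓; ∠(ZC, CJ) = 90.00° ✓; |CJ| = 22.30 ✗.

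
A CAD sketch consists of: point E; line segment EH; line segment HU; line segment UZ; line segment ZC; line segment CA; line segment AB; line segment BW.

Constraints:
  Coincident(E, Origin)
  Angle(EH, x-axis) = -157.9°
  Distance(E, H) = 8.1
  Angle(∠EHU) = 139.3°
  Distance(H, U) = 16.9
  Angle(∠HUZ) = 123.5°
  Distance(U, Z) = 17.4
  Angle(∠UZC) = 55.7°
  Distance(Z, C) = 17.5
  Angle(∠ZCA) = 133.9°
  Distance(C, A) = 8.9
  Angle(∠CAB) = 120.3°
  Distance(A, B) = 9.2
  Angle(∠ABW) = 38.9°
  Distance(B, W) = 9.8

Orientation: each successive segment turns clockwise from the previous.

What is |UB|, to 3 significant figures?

11.4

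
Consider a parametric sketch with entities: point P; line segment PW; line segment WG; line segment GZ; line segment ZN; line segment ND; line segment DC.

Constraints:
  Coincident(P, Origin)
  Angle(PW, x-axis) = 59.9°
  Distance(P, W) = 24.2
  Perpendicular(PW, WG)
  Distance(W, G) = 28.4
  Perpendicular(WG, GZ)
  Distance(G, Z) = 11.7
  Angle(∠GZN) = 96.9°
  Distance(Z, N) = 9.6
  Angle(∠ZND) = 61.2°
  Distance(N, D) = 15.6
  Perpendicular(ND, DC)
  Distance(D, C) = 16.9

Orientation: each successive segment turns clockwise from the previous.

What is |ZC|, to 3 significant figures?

13.9

∠ZND = 61.2° gives ND at 38.0° from the x-axis; with |ND| = 15.6, D = (34.3, 9.96). ND is perpendicular to DC, so DC runs at -52.0°; with |DC| = 16.9, C = (44.7, -3.36). Then |ZC| = |C − Z| = 13.9.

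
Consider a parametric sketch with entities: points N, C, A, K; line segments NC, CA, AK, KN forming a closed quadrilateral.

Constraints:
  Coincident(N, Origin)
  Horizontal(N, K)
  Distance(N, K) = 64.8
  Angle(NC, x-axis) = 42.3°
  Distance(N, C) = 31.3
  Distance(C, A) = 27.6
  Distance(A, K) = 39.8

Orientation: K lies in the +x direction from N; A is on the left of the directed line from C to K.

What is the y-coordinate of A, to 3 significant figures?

35.4

N is at the origin; N and K share the same y with |NK| = 64.8 and K in +x, so K = (64.8, 0). NC runs at 42.3° with |NC| = 31.3, so C = (23.2, 21.1). A is determined by |CA| = 27.6 and |AK| = 39.8 together: it lies at the intersection of circle(C, 27.6) and circle(K, 39.8). With |CK| = 46.7, the foot of the radical line on CK is 14.5 from C and the perpendicular offset is √(27.6² − 14.5²) = 23.5. Taking the left-of-CK solution: A = (46.7, 35.4).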